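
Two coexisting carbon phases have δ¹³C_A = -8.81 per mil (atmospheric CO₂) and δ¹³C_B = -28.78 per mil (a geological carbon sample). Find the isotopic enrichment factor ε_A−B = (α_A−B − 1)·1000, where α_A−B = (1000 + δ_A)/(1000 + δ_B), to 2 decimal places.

α_A−B = (1000 + -8.81) / (1000 + -28.78) = 991.19 / 971.22 = 1.020562
ε_A−B = (1.020562 − 1) × 1000 = 20.562 per mil
(The approximation ε ≈ δ_A − δ_B would give 19.97 per mil.)

20.56 per mil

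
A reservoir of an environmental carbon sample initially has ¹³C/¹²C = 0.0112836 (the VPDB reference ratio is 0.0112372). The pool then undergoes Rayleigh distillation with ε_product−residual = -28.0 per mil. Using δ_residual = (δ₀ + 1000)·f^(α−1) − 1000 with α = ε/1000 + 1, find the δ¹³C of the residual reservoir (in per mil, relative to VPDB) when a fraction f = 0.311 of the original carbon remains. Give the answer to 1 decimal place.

37.5 per mil

δ₀ = (0.0112836/0.0112372 − 1)×1000 = (1.004129 − 1)×1000 = 4.129 per mil
α − 1 = ε/1000 = -0.0280
f^(α−1) = 0.311^(-0.0280) = 1.033244
δ_res = (4.129 + 1000) × 1.033244 − 1000 = 1037.510 − 1000 = 37.51 per mil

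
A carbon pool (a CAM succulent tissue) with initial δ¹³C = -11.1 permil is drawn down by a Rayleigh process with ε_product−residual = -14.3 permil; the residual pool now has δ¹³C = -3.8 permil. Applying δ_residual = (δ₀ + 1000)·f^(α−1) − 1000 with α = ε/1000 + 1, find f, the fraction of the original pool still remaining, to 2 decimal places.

0.60

α − 1 = ε/1000 = -0.0143
(δ_res + 1000)/(δ₀ + 1000) = (-3.8 + 1000)/(-11.1 + 1000) = 996.2/988.9 = 1.007382
f = 1.007382^(1/-0.0143) = exp(ln(1.007382)/-0.0143) = exp(0.00735/-0.0143)
f = exp(-0.5143) = 0.5979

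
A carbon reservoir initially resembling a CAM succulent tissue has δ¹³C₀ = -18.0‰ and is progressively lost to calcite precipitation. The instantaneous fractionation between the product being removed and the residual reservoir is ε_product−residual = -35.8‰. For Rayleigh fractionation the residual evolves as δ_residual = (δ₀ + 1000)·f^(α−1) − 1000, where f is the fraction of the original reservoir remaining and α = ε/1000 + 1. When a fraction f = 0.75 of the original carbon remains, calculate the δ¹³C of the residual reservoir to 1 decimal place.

-7.8‰

Rayleigh residual: δ_res = (δ₀ + 1000)·f^(α−1) − 1000
α = ε/1000 + 1 = 0.96420, so α − 1 = -0.03580
f^(α−1) = 0.75^(-0.03580) = 1.010352
δ_res = (-18.0 + 1000) × 1.010352 − 1000 = 992.166 − 1000 = -7.83‰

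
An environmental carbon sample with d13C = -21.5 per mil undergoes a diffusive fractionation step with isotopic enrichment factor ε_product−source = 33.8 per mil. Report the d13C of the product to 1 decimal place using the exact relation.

To first order, δ_product ≈ δ_source + ε = 12.3 per mil.
Exactly, δ_product = (δ_source + 1000)·(ε/1000 + 1) − 1000.
δ_product = (-21.5 + 1000) × (33.8/1000 + 1) − 1000
δ_product = 11.57 per mil

11.6 per mil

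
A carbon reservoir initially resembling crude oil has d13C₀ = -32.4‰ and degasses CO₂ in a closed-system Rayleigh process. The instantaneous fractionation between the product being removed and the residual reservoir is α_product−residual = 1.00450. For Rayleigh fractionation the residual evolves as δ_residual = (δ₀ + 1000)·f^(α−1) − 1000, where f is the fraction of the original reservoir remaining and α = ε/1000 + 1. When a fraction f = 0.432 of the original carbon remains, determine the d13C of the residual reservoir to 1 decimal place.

Rayleigh residual: δ_res = (δ₀ + 1000)·f^(α−1) − 1000
α − 1 = 0.00450
f^(α−1) = 0.432^(0.00450) = 0.996230
δ_res = (-32.4 + 1000) × 0.996230 − 1000 = 963.952 − 1000 = -36.05‰

-36.0‰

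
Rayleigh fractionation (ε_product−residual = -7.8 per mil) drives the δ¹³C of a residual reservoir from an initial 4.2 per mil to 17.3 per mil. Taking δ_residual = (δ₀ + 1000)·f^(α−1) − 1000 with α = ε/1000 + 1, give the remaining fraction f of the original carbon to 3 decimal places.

α − 1 = ε/1000 = -0.0078
(δ_res + 1000)/(δ₀ + 1000) = (17.3 + 1000)/(4.2 + 1000) = 1017.3/1004.2 = 1.013045
f = 1.013045^(1/-0.0078) = exp(ln(1.013045)/-0.0078) = exp(0.01296/-0.0078)
f = exp(-1.6616) = 0.1898

0.190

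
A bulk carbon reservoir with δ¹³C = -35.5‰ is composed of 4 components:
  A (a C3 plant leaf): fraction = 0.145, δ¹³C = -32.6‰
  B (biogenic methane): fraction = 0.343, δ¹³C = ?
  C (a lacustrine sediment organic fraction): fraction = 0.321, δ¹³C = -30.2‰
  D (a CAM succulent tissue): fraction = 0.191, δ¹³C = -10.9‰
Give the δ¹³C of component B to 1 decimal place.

Isotope mass balance: δ_bulk = Σ fᵢ·δᵢ.
-35.5 = 0.145×(-32.6) + 0.343×δ_B + 0.321×(-30.2) + 0.191×(-10.9)
0.343·δ_B = -35.5 − (-16.503) = -18.997
δ_B = -18.997 / 0.343 = -55.38‰

-55.4‰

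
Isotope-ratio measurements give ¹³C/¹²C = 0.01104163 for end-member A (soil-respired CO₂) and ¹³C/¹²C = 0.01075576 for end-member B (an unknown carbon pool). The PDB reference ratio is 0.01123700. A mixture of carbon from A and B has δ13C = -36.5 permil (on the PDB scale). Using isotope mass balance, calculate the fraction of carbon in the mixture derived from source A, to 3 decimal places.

0.249

δ_A = (0.01104163/0.01123700 − 1)×1000 = (0.982614 − 1)×1000 = -17.386 permil
δ_B = (0.01075576/0.01123700 − 1)×1000 = (0.957174 − 1)×1000 = -42.826 permil
f_A = (δ_mix − δ_B)/(δ_A − δ_B) = (-36.5 − (-42.826))/(-17.386 − (-42.826))
f_A = 6.326 / 25.440 = 0.2487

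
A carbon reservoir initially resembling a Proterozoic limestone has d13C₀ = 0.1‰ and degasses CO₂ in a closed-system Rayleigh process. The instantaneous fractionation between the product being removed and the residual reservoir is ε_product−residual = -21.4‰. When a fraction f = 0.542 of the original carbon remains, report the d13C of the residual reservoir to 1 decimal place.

13.3‰

Rayleigh residual: δ_res = (δ₀ + 1000)·f^(α−1) − 1000
α = ε/1000 + 1 = 0.97860, so α − 1 = -0.02140
f^(α−1) = 0.542^(-0.02140) = 1.013194
δ_res = (0.1 + 1000) × 1.013194 − 1000 = 1013.295 − 1000 = 13.29‰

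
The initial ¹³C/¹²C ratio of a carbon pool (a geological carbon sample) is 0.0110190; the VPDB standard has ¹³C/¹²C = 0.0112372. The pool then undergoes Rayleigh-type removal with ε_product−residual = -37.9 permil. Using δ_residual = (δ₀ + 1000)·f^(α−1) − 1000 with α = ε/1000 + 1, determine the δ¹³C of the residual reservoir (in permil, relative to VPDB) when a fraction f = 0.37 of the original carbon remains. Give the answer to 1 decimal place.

18.2 permil

δ₀ = (0.0110190/0.0112372 − 1)×1000 = (0.980582 − 1)×1000 = -19.418 permil
α − 1 = ε/1000 = -0.0379
f^(α−1) = 0.37^(-0.0379) = 1.038401
δ_res = (-19.418 + 1000) × 1.038401 − 1000 = 1018.238 − 1000 = 18.24 permil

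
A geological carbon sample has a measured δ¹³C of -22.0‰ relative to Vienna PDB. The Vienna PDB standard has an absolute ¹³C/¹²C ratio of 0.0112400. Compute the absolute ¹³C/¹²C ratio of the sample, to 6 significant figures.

0.0109927

R_sample = R_standard × (δ¹³C/1000 + 1)
R_sample = 0.0112400 × (-22.0/1000 + 1) = 0.0112400 × 0.978000
R_sample = 0.0109927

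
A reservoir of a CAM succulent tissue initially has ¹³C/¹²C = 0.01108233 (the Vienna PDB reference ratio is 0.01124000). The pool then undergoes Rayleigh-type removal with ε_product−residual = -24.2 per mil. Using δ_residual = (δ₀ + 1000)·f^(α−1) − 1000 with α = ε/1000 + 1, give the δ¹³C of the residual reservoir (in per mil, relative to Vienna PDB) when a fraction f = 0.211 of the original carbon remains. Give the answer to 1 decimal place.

δ₀ = (0.01108233/0.01124000 − 1)×1000 = (0.985972 − 1)×1000 = -14.028 per mil
α − 1 = ε/1000 = -0.0242
f^(α−1) = 0.211^(-0.0242) = 1.038371
δ_res = (-14.028 + 1000) × 1.038371 − 1000 = 1023.805 − 1000 = 23.80 per mil

23.8 per mil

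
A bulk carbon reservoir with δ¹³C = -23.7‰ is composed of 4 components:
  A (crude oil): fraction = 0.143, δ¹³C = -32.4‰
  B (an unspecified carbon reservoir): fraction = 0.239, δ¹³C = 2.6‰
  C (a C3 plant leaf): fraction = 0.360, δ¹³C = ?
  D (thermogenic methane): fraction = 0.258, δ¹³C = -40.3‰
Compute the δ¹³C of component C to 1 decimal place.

-25.8‰

Isotope mass balance: δ_bulk = Σ fᵢ·δᵢ.
-23.7 = 0.143×(-32.4) + 0.239×(2.6) + 0.360×δ_C + 0.258×(-40.3)
0.360·δ_C = -23.7 − (-14.409) = -9.291
δ_C = -9.291 / 0.360 = -25.81‰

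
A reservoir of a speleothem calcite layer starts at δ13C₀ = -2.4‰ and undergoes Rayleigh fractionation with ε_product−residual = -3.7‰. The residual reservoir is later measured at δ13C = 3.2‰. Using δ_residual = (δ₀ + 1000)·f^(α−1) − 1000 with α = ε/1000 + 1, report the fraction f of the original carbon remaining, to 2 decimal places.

α − 1 = ε/1000 = -0.0037
(δ_res + 1000)/(δ₀ + 1000) = (3.2 + 1000)/(-2.4 + 1000) = 1003.2/997.6 = 1.005613
f = 1.005613^(1/-0.0037) = exp(ln(1.005613)/-0.0037) = exp(0.00560/-0.0037)
f = exp(-1.5129) = 0.2203

0.22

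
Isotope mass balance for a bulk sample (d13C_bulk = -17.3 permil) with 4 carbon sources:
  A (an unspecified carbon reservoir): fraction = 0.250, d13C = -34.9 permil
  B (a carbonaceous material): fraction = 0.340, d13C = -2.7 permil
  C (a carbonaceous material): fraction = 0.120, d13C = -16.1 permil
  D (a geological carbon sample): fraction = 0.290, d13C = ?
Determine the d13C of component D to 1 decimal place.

Isotope mass balance: δ_bulk = Σ fᵢ·δᵢ.
-17.3 = 0.250×(-34.9) + 0.340×(-2.7) + 0.120×(-16.1) + 0.290×δ_D
0.290·δ_D = -17.3 − (-11.575) = -5.725
δ_D = -5.725 / 0.290 = -19.74 permil

-19.7 permil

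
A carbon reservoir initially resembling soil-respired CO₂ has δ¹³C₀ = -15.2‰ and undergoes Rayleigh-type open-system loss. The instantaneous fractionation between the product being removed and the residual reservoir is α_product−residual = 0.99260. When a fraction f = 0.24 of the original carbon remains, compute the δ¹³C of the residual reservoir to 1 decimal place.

Rayleigh residual: δ_res = (δ₀ + 1000)·f^(α−1) − 1000
α − 1 = -0.00740
f^(α−1) = 0.24^(-0.00740) = 1.010617
δ_res = (-15.2 + 1000) × 1.010617 − 1000 = 995.255 − 1000 = -4.74‰

-4.7‰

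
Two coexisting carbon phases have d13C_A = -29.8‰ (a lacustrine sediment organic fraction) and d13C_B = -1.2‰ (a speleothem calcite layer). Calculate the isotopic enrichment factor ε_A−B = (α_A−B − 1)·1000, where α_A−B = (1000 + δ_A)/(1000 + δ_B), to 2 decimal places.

-28.63‰

α_A−B = (1000 + -29.8) / (1000 + -1.2) = 970.2 / 998.8 = 0.971366
ε_A−B = (0.971366 − 1) × 1000 = -28.634‰
(The approximation ε ≈ δ_A − δ_B would give -28.6‰.)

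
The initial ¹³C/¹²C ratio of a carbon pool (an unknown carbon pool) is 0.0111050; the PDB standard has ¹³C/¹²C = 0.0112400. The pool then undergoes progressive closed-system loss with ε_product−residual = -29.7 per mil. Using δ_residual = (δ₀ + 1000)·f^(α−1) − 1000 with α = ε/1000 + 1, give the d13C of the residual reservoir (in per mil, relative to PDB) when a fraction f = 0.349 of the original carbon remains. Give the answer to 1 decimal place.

19.4 per mil

δ₀ = (0.0111050/0.0112400 − 1)×1000 = (0.987989 − 1)×1000 = -12.011 per mil
α − 1 = ε/1000 = -0.0297
f^(α−1) = 0.349^(-0.0297) = 1.031759
δ_res = (-12.011 + 1000) × 1.031759 − 1000 = 1019.366 − 1000 = 19.37 per mil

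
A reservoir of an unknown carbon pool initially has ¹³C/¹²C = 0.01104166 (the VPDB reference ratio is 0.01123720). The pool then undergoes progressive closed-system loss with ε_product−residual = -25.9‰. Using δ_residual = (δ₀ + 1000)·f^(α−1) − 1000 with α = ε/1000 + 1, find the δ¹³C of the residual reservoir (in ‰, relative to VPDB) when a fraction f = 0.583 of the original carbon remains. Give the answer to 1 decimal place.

δ₀ = (0.01104166/0.01123720 − 1)×1000 = (0.982599 − 1)×1000 = -17.401‰
α − 1 = ε/1000 = -0.0259
f^(α−1) = 0.583^(-0.0259) = 1.014073
δ_res = (-17.401 + 1000) × 1.014073 − 1000 = 996.427 − 1000 = -3.57‰

-3.6‰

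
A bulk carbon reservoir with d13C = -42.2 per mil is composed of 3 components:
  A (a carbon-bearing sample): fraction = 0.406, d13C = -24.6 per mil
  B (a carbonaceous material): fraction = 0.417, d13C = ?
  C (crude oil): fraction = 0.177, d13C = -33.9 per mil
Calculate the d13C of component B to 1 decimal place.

Isotope mass balance: δ_bulk = Σ fᵢ·δᵢ.
-42.2 = 0.406×(-24.6) + 0.417×δ_B + 0.177×(-33.9)
0.417·δ_B = -42.2 − (-15.988) = -26.212
δ_B = -26.212 / 0.417 = -62.86 per mil

-62.9 per mil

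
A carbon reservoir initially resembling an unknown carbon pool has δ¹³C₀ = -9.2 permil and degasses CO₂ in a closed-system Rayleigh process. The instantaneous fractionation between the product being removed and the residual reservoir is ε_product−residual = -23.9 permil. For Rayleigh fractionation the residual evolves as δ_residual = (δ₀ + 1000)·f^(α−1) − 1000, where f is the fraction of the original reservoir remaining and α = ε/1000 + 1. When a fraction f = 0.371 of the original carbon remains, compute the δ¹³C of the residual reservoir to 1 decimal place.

Rayleigh residual: δ_res = (δ₀ + 1000)·f^(α−1) − 1000
α = ε/1000 + 1 = 0.97610, so α − 1 = -0.02390
f^(α−1) = 0.371^(-0.02390) = 1.023981
δ_res = (-9.2 + 1000) × 1.023981 − 1000 = 1014.561 − 1000 = 14.56 permil

14.6 permil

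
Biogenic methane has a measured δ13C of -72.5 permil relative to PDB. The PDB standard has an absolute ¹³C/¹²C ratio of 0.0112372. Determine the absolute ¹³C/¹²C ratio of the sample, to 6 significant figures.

0.0104225

R_sample = R_standard × (δ13C/1000 + 1)
R_sample = 0.0112372 × (-72.5/1000 + 1) = 0.0112372 × 0.927500
R_sample = 0.0104225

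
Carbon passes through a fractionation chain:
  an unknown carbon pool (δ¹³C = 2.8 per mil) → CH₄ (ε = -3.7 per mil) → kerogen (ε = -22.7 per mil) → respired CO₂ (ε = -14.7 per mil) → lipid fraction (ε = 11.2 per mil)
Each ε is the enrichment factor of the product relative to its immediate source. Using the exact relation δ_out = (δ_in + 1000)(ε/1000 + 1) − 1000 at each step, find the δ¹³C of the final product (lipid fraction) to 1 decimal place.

-27.2 per mil

step 1: δ = (2.80 + 1000)·(-3.7/1000 + 1) − 1000 = -0.91 per mil
step 2: δ = (-0.91 + 1000)·(-22.7/1000 + 1) − 1000 = -23.59 per mil
step 3: δ = (-23.59 + 1000)·(-14.7/1000 + 1) − 1000 = -37.94 per mil
step 4: δ = (-37.94 + 1000)·(11.2/1000 + 1) − 1000 = -27.17 per mil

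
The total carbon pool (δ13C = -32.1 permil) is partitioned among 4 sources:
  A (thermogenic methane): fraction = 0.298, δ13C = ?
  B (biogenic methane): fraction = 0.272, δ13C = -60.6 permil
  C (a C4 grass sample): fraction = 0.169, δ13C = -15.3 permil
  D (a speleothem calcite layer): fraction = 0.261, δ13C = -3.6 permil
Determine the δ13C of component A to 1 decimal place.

-40.6 permil

Isotope mass balance: δ_bulk = Σ fᵢ·δᵢ.
-32.1 = 0.298×δ_A + 0.272×(-60.6) + 0.169×(-15.3) + 0.261×(-3.6)
0.298·δ_A = -32.1 − (-20.009) = -12.091
δ_A = -12.091 / 0.298 = -40.58 permil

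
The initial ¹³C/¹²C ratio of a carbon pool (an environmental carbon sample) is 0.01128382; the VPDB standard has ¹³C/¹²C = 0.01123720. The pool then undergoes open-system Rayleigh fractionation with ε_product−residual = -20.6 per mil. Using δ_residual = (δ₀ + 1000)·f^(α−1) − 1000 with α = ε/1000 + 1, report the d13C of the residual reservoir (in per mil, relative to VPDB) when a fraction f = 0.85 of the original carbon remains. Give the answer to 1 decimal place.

7.5 per mil

δ₀ = (0.01128382/0.01123720 − 1)×1000 = (1.004149 − 1)×1000 = 4.149 per mil
α − 1 = ε/1000 = -0.0206
f^(α−1) = 0.85^(-0.0206) = 1.003354
δ_res = (4.149 + 1000) × 1.003354 − 1000 = 1007.516 − 1000 = 7.52 per mil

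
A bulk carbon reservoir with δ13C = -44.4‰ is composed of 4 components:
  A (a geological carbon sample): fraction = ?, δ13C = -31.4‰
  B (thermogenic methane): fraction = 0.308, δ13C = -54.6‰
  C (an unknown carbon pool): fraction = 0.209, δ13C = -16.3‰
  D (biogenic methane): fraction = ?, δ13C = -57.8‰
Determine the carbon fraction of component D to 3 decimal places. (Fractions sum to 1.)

Let f_D and f_A be the unknown fractions; fractions sum to 1 so f_D + f_A = 0.483.
Mass balance: Σ fᵢ·δᵢ = δ_bulk ⇒ f_D·(-57.8) + f_A·(-31.4) = -44.4 − (-20.224) = -24.176
Substitute f_A = 0.483 − f_D:
f_D·(-57.8 − -31.4) = -24.176 − 0.483×(-31.4) = -9.010
f_D = -9.010 / -26.4 = 0.3413

0.341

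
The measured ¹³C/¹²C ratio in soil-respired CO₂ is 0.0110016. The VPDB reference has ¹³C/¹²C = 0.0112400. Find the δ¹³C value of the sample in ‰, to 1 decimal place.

δ¹³C = (R_sample / R_standard − 1) × 1000
R_sample / R_standard = 0.0110016 / 0.0112400 = 0.978790
δ¹³C = (0.978790 − 1) × 1000 = -21.21‰

-21.2‰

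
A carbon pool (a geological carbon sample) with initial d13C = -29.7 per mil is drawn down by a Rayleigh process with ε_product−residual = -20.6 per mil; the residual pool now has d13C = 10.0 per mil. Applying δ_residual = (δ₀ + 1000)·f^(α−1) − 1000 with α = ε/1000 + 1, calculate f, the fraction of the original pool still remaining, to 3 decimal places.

0.143

α − 1 = ε/1000 = -0.0206
(δ_res + 1000)/(δ₀ + 1000) = (10.0 + 1000)/(-29.7 + 1000) = 1010.0/970.3 = 1.040915
f = 1.040915^(1/-0.0206) = exp(ln(1.040915)/-0.0206) = exp(0.04010/-0.0206)
f = exp(-1.9466) = 0.1428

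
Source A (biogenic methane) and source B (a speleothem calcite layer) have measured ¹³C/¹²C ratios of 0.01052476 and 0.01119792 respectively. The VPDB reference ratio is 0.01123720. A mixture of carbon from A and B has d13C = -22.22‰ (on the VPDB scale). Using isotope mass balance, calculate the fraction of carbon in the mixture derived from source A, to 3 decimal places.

0.313

δ_A = (0.01052476/0.01123720 − 1)×1000 = (0.936600 − 1)×1000 = -63.400‰
δ_B = (0.01119792/0.01123720 − 1)×1000 = (0.996504 − 1)×1000 = -3.496‰
f_A = (δ_mix − δ_B)/(δ_A − δ_B) = (-22.22 − (-3.496))/(-63.400 − (-3.496))
f_A = -18.724 / -59.905 = 0.3126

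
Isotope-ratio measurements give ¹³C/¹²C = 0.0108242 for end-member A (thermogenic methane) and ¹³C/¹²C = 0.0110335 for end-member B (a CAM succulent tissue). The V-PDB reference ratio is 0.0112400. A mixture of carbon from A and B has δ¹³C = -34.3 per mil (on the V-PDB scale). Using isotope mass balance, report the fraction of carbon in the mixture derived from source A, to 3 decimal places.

δ_A = (0.0108242/0.0112400 − 1)×1000 = (0.963007 − 1)×1000 = -36.993 per mil
δ_B = (0.0110335/0.0112400 − 1)×1000 = (0.981628 − 1)×1000 = -18.372 per mil
f_A = (δ_mix − δ_B)/(δ_A − δ_B) = (-34.3 − (-18.372))/(-36.993 − (-18.372))
f_A = -15.928 / -18.621 = 0.8554

0.855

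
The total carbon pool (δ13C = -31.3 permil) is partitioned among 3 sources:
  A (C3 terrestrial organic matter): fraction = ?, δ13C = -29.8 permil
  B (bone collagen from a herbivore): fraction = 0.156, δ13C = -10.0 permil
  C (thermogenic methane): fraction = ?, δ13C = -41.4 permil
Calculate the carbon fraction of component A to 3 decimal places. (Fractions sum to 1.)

0.448

Let f_A and f_C be the unknown fractions; fractions sum to 1 so f_A + f_C = 0.844.
Mass balance: Σ fᵢ·δᵢ = δ_bulk ⇒ f_A·(-29.8) + f_C·(-41.4) = -31.3 − (-1.560) = -29.740
Substitute f_C = 0.844 − f_A:
f_A·(-29.8 − -41.4) = -29.740 − 0.844×(-41.4) = 5.202
f_A = 5.202 / 11.6 = 0.4484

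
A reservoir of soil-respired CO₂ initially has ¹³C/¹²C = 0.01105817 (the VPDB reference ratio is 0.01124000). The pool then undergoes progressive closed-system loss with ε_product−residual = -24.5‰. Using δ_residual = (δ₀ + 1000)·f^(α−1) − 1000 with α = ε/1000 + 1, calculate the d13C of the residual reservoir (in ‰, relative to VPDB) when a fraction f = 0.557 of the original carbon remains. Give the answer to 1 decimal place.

δ₀ = (0.01105817/0.01124000 − 1)×1000 = (0.983823 − 1)×1000 = -16.177‰
α − 1 = ε/1000 = -0.0245
f^(α−1) = 0.557^(-0.0245) = 1.014440
δ_res = (-16.177 + 1000) × 1.014440 − 1000 = 998.030 − 1000 = -1.97‰

-2.0‰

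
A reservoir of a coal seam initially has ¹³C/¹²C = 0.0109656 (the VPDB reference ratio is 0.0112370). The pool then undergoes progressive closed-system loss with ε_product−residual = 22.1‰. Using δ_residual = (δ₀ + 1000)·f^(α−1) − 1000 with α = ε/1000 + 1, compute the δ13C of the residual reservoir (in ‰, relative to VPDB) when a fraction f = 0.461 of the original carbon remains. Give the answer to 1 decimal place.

-40.7‰

δ₀ = (0.0109656/0.0112370 − 1)×1000 = (0.975848 − 1)×1000 = -24.152‰
α − 1 = ε/1000 = 0.0221
f^(α−1) = 0.461^(0.0221) = 0.983032
δ_res = (-24.152 + 1000) × 0.983032 − 1000 = 959.290 − 1000 = -40.71‰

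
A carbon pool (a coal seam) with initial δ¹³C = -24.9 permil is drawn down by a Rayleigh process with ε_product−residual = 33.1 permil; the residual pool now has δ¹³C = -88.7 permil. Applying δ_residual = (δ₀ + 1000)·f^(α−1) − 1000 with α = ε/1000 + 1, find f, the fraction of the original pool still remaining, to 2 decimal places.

α − 1 = ε/1000 = 0.0331
(δ_res + 1000)/(δ₀ + 1000) = (-88.7 + 1000)/(-24.9 + 1000) = 911.3/975.1 = 0.934571
f = 0.934571^(1/0.0331) = exp(ln(0.934571)/0.0331) = exp(-0.06767/0.0331)
f = exp(-2.0443) = 0.1295

0.13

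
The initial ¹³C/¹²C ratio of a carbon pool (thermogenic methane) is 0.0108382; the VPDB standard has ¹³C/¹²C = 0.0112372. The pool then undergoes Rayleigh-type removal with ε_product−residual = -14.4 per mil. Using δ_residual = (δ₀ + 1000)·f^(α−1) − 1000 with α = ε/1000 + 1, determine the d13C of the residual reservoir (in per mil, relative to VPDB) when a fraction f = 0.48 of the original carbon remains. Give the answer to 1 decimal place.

δ₀ = (0.0108382/0.0112372 − 1)×1000 = (0.964493 − 1)×1000 = -35.507 per mil
α − 1 = ε/1000 = -0.0144
f^(α−1) = 0.48^(-0.0144) = 1.010625
δ_res = (-35.507 + 1000) × 1.010625 − 1000 = 974.741 − 1000 = -25.26 per mil

-25.3 per mil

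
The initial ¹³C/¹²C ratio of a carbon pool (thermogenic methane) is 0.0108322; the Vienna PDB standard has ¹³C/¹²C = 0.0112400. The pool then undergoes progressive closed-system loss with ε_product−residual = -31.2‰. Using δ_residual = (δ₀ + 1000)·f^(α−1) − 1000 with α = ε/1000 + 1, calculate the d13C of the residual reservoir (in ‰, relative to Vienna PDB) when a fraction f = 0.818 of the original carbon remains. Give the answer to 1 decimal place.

δ₀ = (0.0108322/0.0112400 − 1)×1000 = (0.963719 − 1)×1000 = -36.281‰
α − 1 = ε/1000 = -0.0312
f^(α−1) = 0.818^(-0.0312) = 1.006288
δ_res = (-36.281 + 1000) × 1.006288 − 1000 = 969.778 − 1000 = -30.22‰

-30.2‰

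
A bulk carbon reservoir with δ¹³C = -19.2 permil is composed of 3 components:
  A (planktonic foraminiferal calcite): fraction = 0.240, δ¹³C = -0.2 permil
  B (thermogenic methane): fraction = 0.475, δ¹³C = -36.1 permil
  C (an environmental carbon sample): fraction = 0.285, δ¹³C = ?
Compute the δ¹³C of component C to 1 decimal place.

Isotope mass balance: δ_bulk = Σ fᵢ·δᵢ.
-19.2 = 0.240×(-0.2) + 0.475×(-36.1) + 0.285×δ_C
0.285·δ_C = -19.2 − (-17.195) = -2.005
δ_C = -2.005 / 0.285 = -7.03 permil

-7.0 permil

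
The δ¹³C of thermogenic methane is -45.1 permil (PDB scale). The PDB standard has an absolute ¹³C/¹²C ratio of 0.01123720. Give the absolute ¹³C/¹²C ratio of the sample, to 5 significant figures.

0.010730

R_sample = R_standard × (δ¹³C/1000 + 1)
R_sample = 0.01123720 × (-45.1/1000 + 1) = 0.01123720 × 0.954900
R_sample = 0.0107304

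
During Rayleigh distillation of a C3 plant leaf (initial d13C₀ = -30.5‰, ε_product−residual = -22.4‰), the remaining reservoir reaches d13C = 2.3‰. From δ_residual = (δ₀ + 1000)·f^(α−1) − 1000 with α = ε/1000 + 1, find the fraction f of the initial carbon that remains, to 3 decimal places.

0.226

α − 1 = ε/1000 = -0.0224
(δ_res + 1000)/(δ₀ + 1000) = (2.3 + 1000)/(-30.5 + 1000) = 1002.3/969.5 = 1.033832
f = 1.033832^(1/-0.0224) = exp(ln(1.033832)/-0.0224) = exp(0.03327/-0.0224)
f = exp(-1.4854) = 0.2264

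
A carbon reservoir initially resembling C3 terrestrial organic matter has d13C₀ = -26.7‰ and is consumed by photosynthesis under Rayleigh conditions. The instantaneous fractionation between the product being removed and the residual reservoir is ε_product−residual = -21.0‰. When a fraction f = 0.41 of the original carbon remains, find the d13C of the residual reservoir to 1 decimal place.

Rayleigh residual: δ_res = (δ₀ + 1000)·f^(α−1) − 1000
α = ε/1000 + 1 = 0.97900, so α − 1 = -0.02100
f^(α−1) = 0.41^(-0.02100) = 1.018900
δ_res = (-26.7 + 1000) × 1.018900 − 1000 = 991.695 − 1000 = -8.30‰

-8.3‰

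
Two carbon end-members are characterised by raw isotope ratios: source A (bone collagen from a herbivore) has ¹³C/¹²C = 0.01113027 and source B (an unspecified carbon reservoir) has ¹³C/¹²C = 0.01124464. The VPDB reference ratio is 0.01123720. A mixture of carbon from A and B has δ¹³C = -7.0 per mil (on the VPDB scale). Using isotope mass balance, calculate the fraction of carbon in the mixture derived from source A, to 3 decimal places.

δ_A = (0.01113027/0.01123720 − 1)×1000 = (0.990484 − 1)×1000 = -9.516 per mil
δ_B = (0.01124464/0.01123720 − 1)×1000 = (1.000662 − 1)×1000 = 0.662 per mil
f_A = (δ_mix − δ_B)/(δ_A − δ_B) = (-7.0 − (0.662))/(-9.516 − (0.662))
f_A = -7.662 / -10.178 = 0.7528

0.753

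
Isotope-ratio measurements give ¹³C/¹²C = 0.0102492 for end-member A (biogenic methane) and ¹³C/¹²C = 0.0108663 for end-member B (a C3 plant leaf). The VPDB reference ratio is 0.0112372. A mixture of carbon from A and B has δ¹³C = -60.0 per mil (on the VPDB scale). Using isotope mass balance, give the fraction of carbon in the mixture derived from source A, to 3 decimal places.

0.492

δ_A = (0.0102492/0.0112372 − 1)×1000 = (0.912078 − 1)×1000 = -87.922 per mil
δ_B = (0.0108663/0.0112372 − 1)×1000 = (0.966994 − 1)×1000 = -33.006 per mil
f_A = (δ_mix − δ_B)/(δ_A − δ_B) = (-60.0 − (-33.006))/(-87.922 − (-33.006))
f_A = -26.994 / -54.916 = 0.4915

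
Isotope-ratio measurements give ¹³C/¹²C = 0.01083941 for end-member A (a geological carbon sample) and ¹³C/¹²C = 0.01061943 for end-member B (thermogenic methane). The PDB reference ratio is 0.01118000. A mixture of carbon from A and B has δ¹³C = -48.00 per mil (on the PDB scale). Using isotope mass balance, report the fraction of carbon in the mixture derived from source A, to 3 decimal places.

0.109

δ_A = (0.01083941/0.01118000 − 1)×1000 = (0.969536 − 1)×1000 = -30.464 per mil
δ_B = (0.01061943/0.01118000 − 1)×1000 = (0.949860 − 1)×1000 = -50.140 per mil
f_A = (δ_mix − δ_B)/(δ_A − δ_B) = (-48.00 − (-50.140))/(-30.464 − (-50.140))
f_A = 2.140 / 19.676 = 0.1088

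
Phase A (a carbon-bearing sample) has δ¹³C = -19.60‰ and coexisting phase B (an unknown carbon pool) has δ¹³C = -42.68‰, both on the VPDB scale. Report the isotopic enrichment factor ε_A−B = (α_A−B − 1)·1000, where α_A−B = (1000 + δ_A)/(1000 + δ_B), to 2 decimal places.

α_A−B = (1000 + -19.60) / (1000 + -42.68) = 980.40 / 957.32 = 1.024109
ε_A−B = (1.024109 − 1) × 1000 = 24.109‰
(The approximation ε ≈ δ_A − δ_B would give 23.08‰.)

24.11‰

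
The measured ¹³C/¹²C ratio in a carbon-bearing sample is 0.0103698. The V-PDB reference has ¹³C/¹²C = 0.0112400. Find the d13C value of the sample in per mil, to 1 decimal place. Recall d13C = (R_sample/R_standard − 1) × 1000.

d13C = (R_sample / R_standard − 1) × 1000
R_sample / R_standard = 0.0103698 / 0.0112400 = 0.922580
d13C = (0.922580 − 1) × 1000 = -77.42 per mil

-77.4 per mil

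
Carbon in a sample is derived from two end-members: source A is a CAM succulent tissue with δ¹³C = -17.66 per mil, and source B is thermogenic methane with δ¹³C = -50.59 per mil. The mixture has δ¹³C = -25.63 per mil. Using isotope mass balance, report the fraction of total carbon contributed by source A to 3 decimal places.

δ_mix = f_A·δ_A + (1 − f_A)·δ_B  ⇒  f_A = (δ_mix − δ_B)/(δ_A − δ_B)
f_A = (-25.63 − (-50.59)) / (-17.66 − (-50.59))
f_A = 24.96 / 32.93 = 0.7580

0.758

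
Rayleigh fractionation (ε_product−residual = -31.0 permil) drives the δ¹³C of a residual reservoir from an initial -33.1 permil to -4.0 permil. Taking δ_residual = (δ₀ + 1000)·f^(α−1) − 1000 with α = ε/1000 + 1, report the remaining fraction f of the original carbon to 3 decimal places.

0.384

α − 1 = ε/1000 = -0.0310
(δ_res + 1000)/(δ₀ + 1000) = (-4.0 + 1000)/(-33.1 + 1000) = 996.0/966.9 = 1.030096
f = 1.030096^(1/-0.0310) = exp(ln(1.030096)/-0.0310) = exp(0.02965/-0.0310)
f = exp(-0.9565) = 0.3842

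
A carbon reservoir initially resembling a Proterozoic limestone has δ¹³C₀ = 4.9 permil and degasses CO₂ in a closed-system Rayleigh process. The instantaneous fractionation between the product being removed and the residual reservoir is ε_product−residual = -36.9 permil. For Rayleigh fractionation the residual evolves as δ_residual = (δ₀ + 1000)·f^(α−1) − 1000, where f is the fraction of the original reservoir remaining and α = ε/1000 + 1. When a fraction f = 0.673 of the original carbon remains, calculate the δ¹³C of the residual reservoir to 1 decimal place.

19.7 permil

Rayleigh residual: δ_res = (δ₀ + 1000)·f^(α−1) − 1000
α = ε/1000 + 1 = 0.96310, so α − 1 = -0.03690
f^(α−1) = 0.673^(-0.03690) = 1.014720
δ_res = (4.9 + 1000) × 1.014720 − 1000 = 1019.692 − 1000 = 19.69 permil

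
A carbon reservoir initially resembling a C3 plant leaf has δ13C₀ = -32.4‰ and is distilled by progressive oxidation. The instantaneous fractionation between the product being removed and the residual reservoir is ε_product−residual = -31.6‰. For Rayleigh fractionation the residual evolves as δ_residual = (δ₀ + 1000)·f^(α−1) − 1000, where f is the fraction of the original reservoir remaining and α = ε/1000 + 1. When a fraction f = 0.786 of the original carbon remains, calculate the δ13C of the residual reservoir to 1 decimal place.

Rayleigh residual: δ_res = (δ₀ + 1000)·f^(α−1) − 1000
α = ε/1000 + 1 = 0.96840, so α − 1 = -0.03160
f^(α−1) = 0.786^(-0.03160) = 1.007638
δ_res = (-32.4 + 1000) × 1.007638 − 1000 = 974.991 − 1000 = -25.01‰

-25.0‰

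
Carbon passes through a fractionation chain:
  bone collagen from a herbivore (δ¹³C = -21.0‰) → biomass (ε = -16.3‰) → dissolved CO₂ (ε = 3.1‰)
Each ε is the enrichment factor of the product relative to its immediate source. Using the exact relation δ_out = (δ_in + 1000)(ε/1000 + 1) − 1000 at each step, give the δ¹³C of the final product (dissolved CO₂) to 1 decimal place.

step 1: δ = (-21.00 + 1000)·(-16.3/1000 + 1) − 1000 = -36.96‰
step 2: δ = (-36.96 + 1000)·(3.1/1000 + 1) − 1000 = -33.97‰

-34.0‰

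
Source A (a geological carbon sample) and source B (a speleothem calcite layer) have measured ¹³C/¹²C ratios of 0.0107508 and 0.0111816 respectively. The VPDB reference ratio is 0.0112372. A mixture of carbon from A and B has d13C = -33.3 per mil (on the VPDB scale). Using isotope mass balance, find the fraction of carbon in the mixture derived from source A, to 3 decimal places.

δ_A = (0.0107508/0.0112372 − 1)×1000 = (0.956715 − 1)×1000 = -43.285 per mil
δ_B = (0.0111816/0.0112372 − 1)×1000 = (0.995052 − 1)×1000 = -4.948 per mil
f_A = (δ_mix − δ_B)/(δ_A − δ_B) = (-33.3 − (-4.948))/(-43.285 − (-4.948))
f_A = -28.352 / -38.337 = 0.7396

0.740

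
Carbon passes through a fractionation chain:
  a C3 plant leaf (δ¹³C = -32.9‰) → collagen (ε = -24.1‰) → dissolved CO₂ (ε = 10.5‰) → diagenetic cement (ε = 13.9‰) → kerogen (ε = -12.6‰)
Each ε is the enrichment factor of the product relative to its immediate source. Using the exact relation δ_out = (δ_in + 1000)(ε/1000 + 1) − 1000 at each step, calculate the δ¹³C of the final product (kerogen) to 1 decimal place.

-45.2‰

step 1: δ = (-32.90 + 1000)·(-24.1/1000 + 1) − 1000 = -56.21‰
step 2: δ = (-56.21 + 1000)·(10.5/1000 + 1) − 1000 = -46.30‰
step 3: δ = (-46.30 + 1000)·(13.9/1000 + 1) − 1000 = -33.04‰
step 4: δ = (-33.04 + 1000)·(-12.6/1000 + 1) − 1000 = -45.22‰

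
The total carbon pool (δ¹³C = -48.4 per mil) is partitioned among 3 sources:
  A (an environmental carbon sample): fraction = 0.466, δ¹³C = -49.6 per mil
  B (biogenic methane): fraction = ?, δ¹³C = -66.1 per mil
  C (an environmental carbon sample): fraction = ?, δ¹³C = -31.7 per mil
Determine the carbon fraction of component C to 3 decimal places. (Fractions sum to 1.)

0.291

Let f_C and f_B be the unknown fractions; fractions sum to 1 so f_C + f_B = 0.534.
Mass balance: Σ fᵢ·δᵢ = δ_bulk ⇒ f_C·(-31.7) + f_B·(-66.1) = -48.4 − (-23.114) = -25.286
Substitute f_B = 0.534 − f_C:
f_C·(-31.7 − -66.1) = -25.286 − 0.534×(-66.1) = 10.011
f_C = 10.011 / 34.4 = 0.2910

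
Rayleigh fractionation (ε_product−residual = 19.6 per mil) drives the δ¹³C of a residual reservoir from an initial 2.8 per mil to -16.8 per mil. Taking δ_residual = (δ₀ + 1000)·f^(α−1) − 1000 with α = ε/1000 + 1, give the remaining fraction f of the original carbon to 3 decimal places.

α − 1 = ε/1000 = 0.0196
(δ_res + 1000)/(δ₀ + 1000) = (-16.8 + 1000)/(2.8 + 1000) = 983.2/1002.8 = 0.980455
f = 0.980455^(1/0.0196) = exp(ln(0.980455)/0.0196) = exp(-0.01974/0.0196)
f = exp(-1.0071) = 0.3653

0.365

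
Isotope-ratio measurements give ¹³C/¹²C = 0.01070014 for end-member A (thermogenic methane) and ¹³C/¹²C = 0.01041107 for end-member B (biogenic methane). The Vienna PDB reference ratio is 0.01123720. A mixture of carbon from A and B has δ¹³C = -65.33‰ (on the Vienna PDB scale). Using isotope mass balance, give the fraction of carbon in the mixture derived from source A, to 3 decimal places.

δ_A = (0.01070014/0.01123720 − 1)×1000 = (0.952207 − 1)×1000 = -47.793‰
δ_B = (0.01041107/0.01123720 − 1)×1000 = (0.926483 − 1)×1000 = -73.517‰
f_A = (δ_mix − δ_B)/(δ_A − δ_B) = (-65.33 − (-73.517))/(-47.793 − (-73.517))
f_A = 8.187 / 25.724 = 0.3183

0.318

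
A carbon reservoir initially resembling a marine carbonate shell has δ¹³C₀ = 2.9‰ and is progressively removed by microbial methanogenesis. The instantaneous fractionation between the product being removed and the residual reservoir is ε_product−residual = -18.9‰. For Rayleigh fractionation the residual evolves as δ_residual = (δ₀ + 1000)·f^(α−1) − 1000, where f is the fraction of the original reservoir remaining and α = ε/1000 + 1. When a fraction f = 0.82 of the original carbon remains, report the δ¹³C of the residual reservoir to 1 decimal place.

6.7‰

Rayleigh residual: δ_res = (δ₀ + 1000)·f^(α−1) − 1000
α = ε/1000 + 1 = 0.98110, so α − 1 = -0.01890
f^(α−1) = 0.82^(-0.01890) = 1.003758
δ_res = (2.9 + 1000) × 1.003758 − 1000 = 1006.669 − 1000 = 6.67‰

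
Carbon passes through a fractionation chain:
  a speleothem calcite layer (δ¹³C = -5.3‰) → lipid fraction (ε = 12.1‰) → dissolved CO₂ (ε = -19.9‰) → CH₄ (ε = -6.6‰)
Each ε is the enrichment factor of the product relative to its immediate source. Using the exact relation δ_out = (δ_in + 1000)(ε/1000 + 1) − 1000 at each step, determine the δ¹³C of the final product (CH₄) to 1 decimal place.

step 1: δ = (-5.30 + 1000)·(12.1/1000 + 1) − 1000 = 6.74‰
step 2: δ = (6.74 + 1000)·(-19.9/1000 + 1) − 1000 = -13.30‰
step 3: δ = (-13.30 + 1000)·(-6.6/1000 + 1) − 1000 = -19.81‰

-19.8‰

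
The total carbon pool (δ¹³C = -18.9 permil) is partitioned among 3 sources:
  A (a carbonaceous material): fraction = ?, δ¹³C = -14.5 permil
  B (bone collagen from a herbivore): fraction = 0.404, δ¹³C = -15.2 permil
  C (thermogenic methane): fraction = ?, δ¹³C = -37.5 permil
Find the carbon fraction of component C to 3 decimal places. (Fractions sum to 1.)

Let f_C and f_A be the unknown fractions; fractions sum to 1 so f_C + f_A = 0.596.
Mass balance: Σ fᵢ·δᵢ = δ_bulk ⇒ f_C·(-37.5) + f_A·(-14.5) = -18.9 − (-6.141) = -12.759
Substitute f_A = 0.596 − f_C:
f_C·(-37.5 − -14.5) = -12.759 − 0.596×(-14.5) = -4.117
f_C = -4.117 / -23.0 = 0.1790

0.179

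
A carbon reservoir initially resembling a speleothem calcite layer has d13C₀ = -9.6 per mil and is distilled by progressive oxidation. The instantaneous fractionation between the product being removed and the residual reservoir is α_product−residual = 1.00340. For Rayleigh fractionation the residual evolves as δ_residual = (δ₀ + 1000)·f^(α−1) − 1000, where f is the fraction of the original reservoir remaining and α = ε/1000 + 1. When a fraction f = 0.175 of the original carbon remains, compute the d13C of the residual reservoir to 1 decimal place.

Rayleigh residual: δ_res = (δ₀ + 1000)·f^(α−1) − 1000
α − 1 = 0.00340
f^(α−1) = 0.175^(0.00340) = 0.994091
δ_res = (-9.6 + 1000) × 0.994091 − 1000 = 984.548 − 1000 = -15.45 per mil

-15.5 per mil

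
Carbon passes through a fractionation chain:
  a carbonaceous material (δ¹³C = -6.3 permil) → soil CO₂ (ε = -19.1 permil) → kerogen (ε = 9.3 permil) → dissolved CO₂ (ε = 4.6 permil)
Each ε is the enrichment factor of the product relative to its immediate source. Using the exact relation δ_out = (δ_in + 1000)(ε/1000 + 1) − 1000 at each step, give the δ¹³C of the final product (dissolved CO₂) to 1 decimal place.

step 1: δ = (-6.30 + 1000)·(-19.1/1000 + 1) − 1000 = -25.28 permil
step 2: δ = (-25.28 + 1000)·(9.3/1000 + 1) − 1000 = -16.21 permil
step 3: δ = (-16.21 + 1000)·(4.6/1000 + 1) − 1000 = -11.69 permil

-11.7 permil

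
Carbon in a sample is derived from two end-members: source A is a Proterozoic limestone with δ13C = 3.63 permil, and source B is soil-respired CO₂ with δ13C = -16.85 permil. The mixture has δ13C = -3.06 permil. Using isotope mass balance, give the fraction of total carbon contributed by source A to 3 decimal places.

0.673

δ_mix = f_A·δ_A + (1 − f_A)·δ_B  ⇒  f_A = (δ_mix − δ_B)/(δ_A − δ_B)
f_A = (-3.06 − (-16.85)) / (3.63 − (-16.85))
f_A = 13.79 / 20.48 = 0.6733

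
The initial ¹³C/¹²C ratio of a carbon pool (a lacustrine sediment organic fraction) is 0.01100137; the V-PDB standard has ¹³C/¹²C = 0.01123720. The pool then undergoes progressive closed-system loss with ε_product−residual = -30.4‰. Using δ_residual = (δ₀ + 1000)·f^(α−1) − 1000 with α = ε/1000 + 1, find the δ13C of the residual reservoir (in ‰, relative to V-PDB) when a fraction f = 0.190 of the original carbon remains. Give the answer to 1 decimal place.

δ₀ = (0.01100137/0.01123720 − 1)×1000 = (0.979013 − 1)×1000 = -20.987‰
α − 1 = ε/1000 = -0.0304
f^(α−1) = 0.190^(-0.0304) = 1.051782
δ_res = (-20.987 + 1000) × 1.051782 − 1000 = 1029.709 − 1000 = 29.71‰

29.7‰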